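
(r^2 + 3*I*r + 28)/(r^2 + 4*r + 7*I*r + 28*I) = (r - 4*I)/(r + 4)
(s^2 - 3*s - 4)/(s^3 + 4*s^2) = (s^2 - 3*s - 4)/(s^2*(s + 4))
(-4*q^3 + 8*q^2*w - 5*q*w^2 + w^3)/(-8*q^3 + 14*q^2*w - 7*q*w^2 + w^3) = (2*q - w)/(4*q - w)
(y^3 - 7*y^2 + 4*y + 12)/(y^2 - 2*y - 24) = (y^2 - y - 2)/(y + 4)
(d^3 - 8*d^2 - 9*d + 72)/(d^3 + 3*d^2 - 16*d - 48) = (d^2 - 11*d + 24)/(d^2 - 16)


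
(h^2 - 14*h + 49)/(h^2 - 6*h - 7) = (h - 7)/(h + 1)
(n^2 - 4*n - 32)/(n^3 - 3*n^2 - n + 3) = (n^2 - 4*n - 32)/(n^3 - 3*n^2 - n + 3)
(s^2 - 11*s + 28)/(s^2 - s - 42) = (s - 4)/(s + 6)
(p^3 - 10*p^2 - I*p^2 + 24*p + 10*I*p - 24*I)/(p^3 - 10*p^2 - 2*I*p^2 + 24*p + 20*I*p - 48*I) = (p - I)/(p - 2*I)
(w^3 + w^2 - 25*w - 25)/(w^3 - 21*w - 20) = (w + 5)/(w + 4)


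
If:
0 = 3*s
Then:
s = 0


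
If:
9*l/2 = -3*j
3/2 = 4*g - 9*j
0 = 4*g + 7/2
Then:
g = -7/8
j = -5/9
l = 10/27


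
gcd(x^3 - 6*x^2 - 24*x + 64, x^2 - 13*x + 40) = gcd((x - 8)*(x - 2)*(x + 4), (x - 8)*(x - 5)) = x - 8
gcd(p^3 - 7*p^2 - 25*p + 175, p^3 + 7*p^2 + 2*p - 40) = p + 5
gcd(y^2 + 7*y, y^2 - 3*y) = y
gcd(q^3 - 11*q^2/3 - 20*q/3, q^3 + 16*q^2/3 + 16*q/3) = q^2 + 4*q/3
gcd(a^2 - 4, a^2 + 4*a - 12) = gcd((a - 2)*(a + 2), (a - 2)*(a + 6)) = a - 2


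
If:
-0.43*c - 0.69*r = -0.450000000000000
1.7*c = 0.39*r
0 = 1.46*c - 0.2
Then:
No Solution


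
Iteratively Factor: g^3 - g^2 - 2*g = (g)*(g^2 - g - 2) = g*(g + 1)*(g - 2)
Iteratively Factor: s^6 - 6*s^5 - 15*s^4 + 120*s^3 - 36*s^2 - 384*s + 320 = (s - 2)*(s^5 - 4*s^4 - 23*s^3 + 74*s^2 + 112*s - 160) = (s - 2)*(s + 2)*(s^4 - 6*s^3 - 11*s^2 + 96*s - 80) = (s - 2)*(s - 1)*(s + 2)*(s^3 - 5*s^2 - 16*s + 80) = (s - 4)*(s - 2)*(s - 1)*(s + 2)*(s^2 - s - 20) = (s - 4)*(s - 2)*(s - 1)*(s + 2)*(s + 4)*(s - 5)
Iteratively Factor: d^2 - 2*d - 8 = (d - 4)*(d + 2)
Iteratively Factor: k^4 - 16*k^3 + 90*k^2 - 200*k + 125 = (k - 5)*(k^3 - 11*k^2 + 35*k - 25) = (k - 5)^2*(k^2 - 6*k + 5) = (k - 5)^2*(k - 1)*(k - 5)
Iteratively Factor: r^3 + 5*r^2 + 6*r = (r + 2)*(r^2 + 3*r) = r*(r + 2)*(r + 3)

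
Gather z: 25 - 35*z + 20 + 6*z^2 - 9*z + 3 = 6*z^2 - 44*z + 48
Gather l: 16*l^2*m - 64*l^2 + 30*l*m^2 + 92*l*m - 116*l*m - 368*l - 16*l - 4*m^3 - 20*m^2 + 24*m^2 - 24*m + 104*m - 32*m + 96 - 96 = l^2*(16*m - 64) + l*(30*m^2 - 24*m - 384) - 4*m^3 + 4*m^2 + 48*m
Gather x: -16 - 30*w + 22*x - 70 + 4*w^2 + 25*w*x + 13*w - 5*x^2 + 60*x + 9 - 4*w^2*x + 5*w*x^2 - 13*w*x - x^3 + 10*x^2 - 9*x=4*w^2 - 17*w - x^3 + x^2*(5*w + 5) + x*(-4*w^2 + 12*w + 73) - 77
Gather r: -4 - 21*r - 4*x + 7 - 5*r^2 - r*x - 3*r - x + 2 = -5*r^2 + r*(-x - 24) - 5*x + 5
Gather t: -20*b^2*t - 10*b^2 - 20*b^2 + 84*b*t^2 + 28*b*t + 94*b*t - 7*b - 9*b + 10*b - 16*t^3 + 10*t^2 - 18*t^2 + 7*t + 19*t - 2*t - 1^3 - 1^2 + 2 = -30*b^2 - 6*b - 16*t^3 + t^2*(84*b - 8) + t*(-20*b^2 + 122*b + 24)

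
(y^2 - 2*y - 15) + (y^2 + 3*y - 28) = 2*y^2 + y - 43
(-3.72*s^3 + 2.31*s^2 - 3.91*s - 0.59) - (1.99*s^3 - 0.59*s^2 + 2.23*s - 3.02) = -5.71*s^3 + 2.9*s^2 - 6.14*s + 2.43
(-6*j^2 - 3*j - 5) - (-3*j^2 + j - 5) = -3*j^2 - 4*j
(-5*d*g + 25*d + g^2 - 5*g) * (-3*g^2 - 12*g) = 15*d*g^3 - 15*d*g^2 - 300*d*g - 3*g^4 + 3*g^3 + 60*g^2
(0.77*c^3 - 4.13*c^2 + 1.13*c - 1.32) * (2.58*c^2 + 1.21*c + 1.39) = 1.9866*c^5 - 9.7237*c^4 - 1.0116*c^3 - 7.779*c^2 - 0.0265000000000002*c - 1.8348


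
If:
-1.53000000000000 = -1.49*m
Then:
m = 1.03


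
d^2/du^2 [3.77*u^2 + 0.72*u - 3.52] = 7.54000000000000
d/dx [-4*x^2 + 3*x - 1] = 3 - 8*x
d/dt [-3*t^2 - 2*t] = -6*t - 2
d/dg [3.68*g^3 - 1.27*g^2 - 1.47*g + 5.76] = 11.04*g^2 - 2.54*g - 1.47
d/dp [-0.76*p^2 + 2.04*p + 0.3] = 2.04 - 1.52*p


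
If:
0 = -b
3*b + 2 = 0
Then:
No Solution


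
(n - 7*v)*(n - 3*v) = n^2 - 10*n*v + 21*v^2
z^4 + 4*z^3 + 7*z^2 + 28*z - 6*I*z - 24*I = (z + 4)*(z - 2*I)*(z - I)*(z + 3*I)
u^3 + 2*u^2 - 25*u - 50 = (u - 5)*(u + 2)*(u + 5)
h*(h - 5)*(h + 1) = h^3 - 4*h^2 - 5*h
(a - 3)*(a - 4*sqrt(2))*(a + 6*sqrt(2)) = a^3 - 3*a^2 + 2*sqrt(2)*a^2 - 48*a - 6*sqrt(2)*a + 144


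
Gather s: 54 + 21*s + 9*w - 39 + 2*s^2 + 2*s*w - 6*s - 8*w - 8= 2*s^2 + s*(2*w + 15) + w + 7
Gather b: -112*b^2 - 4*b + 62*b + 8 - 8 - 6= -112*b^2 + 58*b - 6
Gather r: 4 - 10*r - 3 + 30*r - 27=20*r - 26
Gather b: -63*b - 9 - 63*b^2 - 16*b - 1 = -63*b^2 - 79*b - 10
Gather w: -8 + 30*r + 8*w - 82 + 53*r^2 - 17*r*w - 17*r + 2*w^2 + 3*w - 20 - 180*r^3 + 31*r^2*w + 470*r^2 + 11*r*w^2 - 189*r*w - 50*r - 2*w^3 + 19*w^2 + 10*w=-180*r^3 + 523*r^2 - 37*r - 2*w^3 + w^2*(11*r + 21) + w*(31*r^2 - 206*r + 21) - 110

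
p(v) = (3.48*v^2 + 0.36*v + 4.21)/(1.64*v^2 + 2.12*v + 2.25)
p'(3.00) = 0.11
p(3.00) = 1.57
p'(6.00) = 0.05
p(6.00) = 1.78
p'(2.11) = 0.13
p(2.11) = 1.46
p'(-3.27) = 0.35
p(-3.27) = 3.13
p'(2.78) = 0.11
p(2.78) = 1.54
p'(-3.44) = 0.32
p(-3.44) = 3.07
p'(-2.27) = 0.65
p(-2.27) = 3.62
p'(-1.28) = 0.13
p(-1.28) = 4.25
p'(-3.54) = 0.30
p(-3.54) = 3.04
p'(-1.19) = -0.17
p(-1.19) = 4.25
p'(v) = (-3.28*v - 2.12)*(3.48*v^2 + 0.36*v + 4.21)/(1.64*v^2 + 2.12*v + 2.25)^2 + (6.96*v + 0.36)/(1.64*v^2 + 2.12*v + 2.25) = (6.7872*v^2 + 1.8512*v - 8.1152)/(2.6896*v^4 + 6.9536*v^3 + 11.8744*v^2 + 9.54*v + 5.0625)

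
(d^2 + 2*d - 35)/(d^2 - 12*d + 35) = (d + 7)/(d - 7)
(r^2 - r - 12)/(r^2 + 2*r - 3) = (r - 4)/(r - 1)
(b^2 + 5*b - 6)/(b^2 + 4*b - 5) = (b + 6)/(b + 5)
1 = 1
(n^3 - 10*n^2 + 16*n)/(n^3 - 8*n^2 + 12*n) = (n - 8)/(n - 6)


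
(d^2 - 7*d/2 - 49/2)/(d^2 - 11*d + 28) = (d + 7/2)/(d - 4)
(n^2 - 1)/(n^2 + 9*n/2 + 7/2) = 2*(n - 1)/(2*n + 7)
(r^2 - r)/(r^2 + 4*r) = (r - 1)/(r + 4)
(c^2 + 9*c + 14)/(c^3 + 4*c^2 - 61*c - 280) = (c + 2)/(c^2 - 3*c - 40)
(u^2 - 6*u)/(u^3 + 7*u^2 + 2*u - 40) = u*(u - 6)/(u^3 + 7*u^2 + 2*u - 40)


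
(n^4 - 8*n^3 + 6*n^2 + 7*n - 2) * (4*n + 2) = 4*n^5 - 30*n^4 + 8*n^3 + 40*n^2 + 6*n - 4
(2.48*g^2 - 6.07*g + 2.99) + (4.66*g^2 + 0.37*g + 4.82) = 7.14*g^2 - 5.7*g + 7.81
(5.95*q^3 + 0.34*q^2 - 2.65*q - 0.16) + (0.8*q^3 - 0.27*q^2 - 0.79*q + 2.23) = 6.75*q^3 + 0.07*q^2 - 3.44*q + 2.07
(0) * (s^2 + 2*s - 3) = 0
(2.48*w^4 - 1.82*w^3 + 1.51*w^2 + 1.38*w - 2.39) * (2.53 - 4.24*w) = -10.5152*w^5 + 13.9912*w^4 - 11.007*w^3 - 2.0309*w^2 + 13.625*w - 6.0467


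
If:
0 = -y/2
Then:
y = 0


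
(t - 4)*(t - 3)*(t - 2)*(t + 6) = t^4 - 3*t^3 - 28*t^2 + 132*t - 144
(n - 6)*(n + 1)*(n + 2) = n^3 - 3*n^2 - 16*n - 12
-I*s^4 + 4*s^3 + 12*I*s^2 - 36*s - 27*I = (s - 3)*(s + 3)*(s + 3*I)*(-I*s + 1)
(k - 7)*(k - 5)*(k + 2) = k^3 - 10*k^2 + 11*k + 70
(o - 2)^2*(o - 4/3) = o^3 - 16*o^2/3 + 28*o/3 - 16/3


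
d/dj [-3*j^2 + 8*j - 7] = 8 - 6*j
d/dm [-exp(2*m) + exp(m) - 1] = (1 - 2*exp(m))*exp(m)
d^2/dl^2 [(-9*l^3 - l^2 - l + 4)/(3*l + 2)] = 2*(-81*l^3 - 162*l^2 - 108*l + 38)/(27*l^3 + 54*l^2 + 36*l + 8)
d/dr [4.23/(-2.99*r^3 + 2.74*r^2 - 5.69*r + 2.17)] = (37.9431*r^2 - 23.1804*r + 24.0687)/(2.99*r^3 - 2.74*r^2 + 5.69*r - 2.17)^2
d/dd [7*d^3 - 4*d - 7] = 21*d^2 - 4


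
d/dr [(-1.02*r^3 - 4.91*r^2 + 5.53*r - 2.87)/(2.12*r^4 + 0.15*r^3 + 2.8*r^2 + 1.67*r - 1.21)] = (2.1624*r^6 + 20.8184*r^5 - 37.2903*r^4 + 19.2718*r^3 - 18.6896*r^2 + 27.9542*r - 1.8984)/(4.4944*r^8 + 0.636*r^7 + 11.8945*r^6 + 7.9208*r^5 + 3.2106*r^4 + 8.989*r^3 - 3.9871*r^2 - 4.0414*r + 1.4641)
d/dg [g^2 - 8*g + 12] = 2*g - 8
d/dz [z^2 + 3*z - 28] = 2*z + 3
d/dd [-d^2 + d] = 1 - 2*d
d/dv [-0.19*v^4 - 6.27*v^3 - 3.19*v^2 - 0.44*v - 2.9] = -0.76*v^3 - 18.81*v^2 - 6.38*v - 0.44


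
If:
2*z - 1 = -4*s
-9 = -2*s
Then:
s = 9/2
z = -17/2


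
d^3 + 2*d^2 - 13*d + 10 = (d - 2)*(d - 1)*(d + 5)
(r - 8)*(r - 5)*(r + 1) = r^3 - 12*r^2 + 27*r + 40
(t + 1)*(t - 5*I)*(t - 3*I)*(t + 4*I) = t^4 + t^3 - 4*I*t^3 + 17*t^2 - 4*I*t^2 + 17*t - 60*I*t - 60*I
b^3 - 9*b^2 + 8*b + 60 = (b - 6)*(b - 5)*(b + 2)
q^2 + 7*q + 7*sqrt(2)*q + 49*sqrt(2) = (q + 7)*(q + 7*sqrt(2))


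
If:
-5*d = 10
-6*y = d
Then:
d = -2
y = 1/3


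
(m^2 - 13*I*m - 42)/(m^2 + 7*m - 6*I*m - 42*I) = (m - 7*I)/(m + 7)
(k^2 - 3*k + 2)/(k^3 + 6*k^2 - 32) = (k - 1)/(k^2 + 8*k + 16)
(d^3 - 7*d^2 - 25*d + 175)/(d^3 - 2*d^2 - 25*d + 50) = (d - 7)/(d - 2)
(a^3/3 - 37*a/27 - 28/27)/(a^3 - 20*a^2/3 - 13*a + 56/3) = (9*a^3 - 37*a - 28)/(9*(3*a^3 - 20*a^2 - 39*a + 56))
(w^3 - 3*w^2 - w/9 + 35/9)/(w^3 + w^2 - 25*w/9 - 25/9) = (3*w - 7)/(3*w + 5)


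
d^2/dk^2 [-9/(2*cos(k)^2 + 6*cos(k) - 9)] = 18*(8*sin(k)^4 - 58*sin(k)^2 + 9*cos(k)/2 + 9*cos(3*k)/2 - 4)/(-2*sin(k)^2 + 6*cos(k) - 7)^3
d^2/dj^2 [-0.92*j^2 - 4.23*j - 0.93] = -1.84000000000000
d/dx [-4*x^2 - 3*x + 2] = -8*x - 3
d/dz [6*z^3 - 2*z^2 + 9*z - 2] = 18*z^2 - 4*z + 9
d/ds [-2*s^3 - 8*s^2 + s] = -6*s^2 - 16*s + 1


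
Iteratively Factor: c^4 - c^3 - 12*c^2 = (c - 4)*(c^3 + 3*c^2) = c*(c - 4)*(c^2 + 3*c) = c^2*(c - 4)*(c + 3)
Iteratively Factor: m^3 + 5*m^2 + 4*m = (m)*(m^2 + 5*m + 4) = m*(m + 4)*(m + 1)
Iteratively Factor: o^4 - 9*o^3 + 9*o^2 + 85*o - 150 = (o - 5)*(o^3 - 4*o^2 - 11*o + 30) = (o - 5)^2*(o^2 + o - 6) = (o - 5)^2*(o - 2)*(o + 3)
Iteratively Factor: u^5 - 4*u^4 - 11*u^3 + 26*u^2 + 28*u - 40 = (u - 2)*(u^4 - 2*u^3 - 15*u^2 - 4*u + 20) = (u - 5)*(u - 2)*(u^3 + 3*u^2 - 4) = (u - 5)*(u - 2)*(u + 2)*(u^2 + u - 2) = (u - 5)*(u - 2)*(u - 1)*(u + 2)*(u + 2)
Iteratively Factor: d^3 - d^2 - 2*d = (d - 2)*(d^2 + d) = d*(d - 2)*(d + 1)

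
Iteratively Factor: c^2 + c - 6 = (c + 3)*(c - 2)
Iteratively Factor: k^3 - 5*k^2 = (k)*(k^2 - 5*k) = k^2*(k - 5)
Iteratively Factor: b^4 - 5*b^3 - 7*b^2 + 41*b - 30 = (b - 1)*(b^3 - 4*b^2 - 11*b + 30) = (b - 2)*(b - 1)*(b^2 - 2*b - 15) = (b - 2)*(b - 1)*(b + 3)*(b - 5)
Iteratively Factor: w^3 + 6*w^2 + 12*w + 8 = (w + 2)*(w^2 + 4*w + 4) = (w + 2)^2*(w + 2)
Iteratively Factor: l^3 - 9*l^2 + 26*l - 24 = (l - 2)*(l^2 - 7*l + 12) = (l - 4)*(l - 2)*(l - 3)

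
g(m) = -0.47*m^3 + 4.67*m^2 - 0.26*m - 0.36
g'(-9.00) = -198.53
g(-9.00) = 722.88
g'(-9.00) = -198.53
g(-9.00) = 722.88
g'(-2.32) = -29.52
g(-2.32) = 31.25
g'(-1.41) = -16.23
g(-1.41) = 10.61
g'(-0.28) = -2.99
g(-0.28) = 0.09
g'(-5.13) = -85.28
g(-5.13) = 187.33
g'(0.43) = 3.50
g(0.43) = 0.35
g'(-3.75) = -55.11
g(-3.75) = 91.07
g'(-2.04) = -25.18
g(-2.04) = 23.60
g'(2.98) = 15.05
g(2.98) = 27.90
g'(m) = -1.41*m^2 + 9.34*m - 0.26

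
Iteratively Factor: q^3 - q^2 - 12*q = (q)*(q^2 - q - 12) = q*(q - 4)*(q + 3)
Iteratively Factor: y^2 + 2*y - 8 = (y - 2)*(y + 4)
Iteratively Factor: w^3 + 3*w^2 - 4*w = (w - 1)*(w^2 + 4*w) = w*(w - 1)*(w + 4)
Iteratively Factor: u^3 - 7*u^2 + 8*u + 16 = (u - 4)*(u^2 - 3*u - 4) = (u - 4)^2*(u + 1)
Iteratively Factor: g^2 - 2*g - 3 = (g - 3)*(g + 1)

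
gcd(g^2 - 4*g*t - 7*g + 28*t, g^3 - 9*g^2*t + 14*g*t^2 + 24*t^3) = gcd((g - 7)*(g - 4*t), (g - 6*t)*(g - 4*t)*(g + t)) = -g + 4*t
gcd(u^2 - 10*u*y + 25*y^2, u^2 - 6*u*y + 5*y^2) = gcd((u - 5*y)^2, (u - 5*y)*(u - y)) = -u + 5*y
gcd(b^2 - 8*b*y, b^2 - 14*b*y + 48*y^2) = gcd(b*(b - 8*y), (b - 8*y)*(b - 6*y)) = -b + 8*y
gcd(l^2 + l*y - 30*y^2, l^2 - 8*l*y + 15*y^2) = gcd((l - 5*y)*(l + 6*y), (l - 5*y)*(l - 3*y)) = -l + 5*y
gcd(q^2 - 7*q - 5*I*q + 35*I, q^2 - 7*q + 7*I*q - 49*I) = q - 7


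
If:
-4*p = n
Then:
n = -4*p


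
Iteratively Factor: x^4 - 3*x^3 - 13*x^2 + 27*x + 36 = (x + 1)*(x^3 - 4*x^2 - 9*x + 36) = (x + 1)*(x + 3)*(x^2 - 7*x + 12) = (x - 4)*(x + 1)*(x + 3)*(x - 3)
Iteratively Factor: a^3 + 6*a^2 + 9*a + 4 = (a + 1)*(a^2 + 5*a + 4) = (a + 1)*(a + 4)*(a + 1)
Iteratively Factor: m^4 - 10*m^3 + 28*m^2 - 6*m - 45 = (m + 1)*(m^3 - 11*m^2 + 39*m - 45) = (m - 3)*(m + 1)*(m^2 - 8*m + 15) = (m - 5)*(m - 3)*(m + 1)*(m - 3)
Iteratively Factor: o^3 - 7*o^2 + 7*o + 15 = (o - 5)*(o^2 - 2*o - 3) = (o - 5)*(o + 1)*(o - 3)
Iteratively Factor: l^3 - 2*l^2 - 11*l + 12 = (l + 3)*(l^2 - 5*l + 4) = (l - 1)*(l + 3)*(l - 4)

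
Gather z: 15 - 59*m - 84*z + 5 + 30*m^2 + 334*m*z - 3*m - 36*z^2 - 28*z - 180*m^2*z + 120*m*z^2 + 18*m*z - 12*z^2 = 30*m^2 - 62*m + z^2*(120*m - 48) + z*(-180*m^2 + 352*m - 112) + 20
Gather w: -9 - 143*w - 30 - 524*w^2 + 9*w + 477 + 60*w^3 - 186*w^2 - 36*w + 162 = 60*w^3 - 710*w^2 - 170*w + 600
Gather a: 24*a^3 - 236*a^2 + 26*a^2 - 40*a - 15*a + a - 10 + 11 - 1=24*a^3 - 210*a^2 - 54*a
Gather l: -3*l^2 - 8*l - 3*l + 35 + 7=-3*l^2 - 11*l + 42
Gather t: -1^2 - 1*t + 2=1 - t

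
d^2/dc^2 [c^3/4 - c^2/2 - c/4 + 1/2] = 3*c/2 - 1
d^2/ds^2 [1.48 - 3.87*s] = 0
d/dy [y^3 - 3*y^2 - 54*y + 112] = 3*y^2 - 6*y - 54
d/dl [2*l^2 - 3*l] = 4*l - 3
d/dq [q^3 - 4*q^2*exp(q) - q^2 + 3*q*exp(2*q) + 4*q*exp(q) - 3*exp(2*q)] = -4*q^2*exp(q) + 3*q^2 + 6*q*exp(2*q) - 4*q*exp(q) - 2*q - 3*exp(2*q) + 4*exp(q)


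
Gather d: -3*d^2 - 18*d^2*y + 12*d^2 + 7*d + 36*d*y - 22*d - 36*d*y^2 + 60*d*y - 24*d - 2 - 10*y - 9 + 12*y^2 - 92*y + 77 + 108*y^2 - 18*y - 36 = d^2*(9 - 18*y) + d*(-36*y^2 + 96*y - 39) + 120*y^2 - 120*y + 30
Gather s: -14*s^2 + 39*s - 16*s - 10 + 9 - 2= -14*s^2 + 23*s - 3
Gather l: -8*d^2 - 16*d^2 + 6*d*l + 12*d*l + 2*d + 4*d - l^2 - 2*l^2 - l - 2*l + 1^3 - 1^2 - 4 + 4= -24*d^2 + 6*d - 3*l^2 + l*(18*d - 3)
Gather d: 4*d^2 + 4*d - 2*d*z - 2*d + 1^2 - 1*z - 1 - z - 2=4*d^2 + d*(2 - 2*z) - 2*z - 2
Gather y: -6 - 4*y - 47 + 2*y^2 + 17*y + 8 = 2*y^2 + 13*y - 45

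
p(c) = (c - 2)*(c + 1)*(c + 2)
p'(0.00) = -4.00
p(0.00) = -4.00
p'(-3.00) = 17.00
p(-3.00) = -10.00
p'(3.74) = 45.44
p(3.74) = 47.34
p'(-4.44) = 46.26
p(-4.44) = -54.05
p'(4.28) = 59.52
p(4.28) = 75.60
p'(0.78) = -0.61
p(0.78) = -6.04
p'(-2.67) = 12.05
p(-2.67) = -5.23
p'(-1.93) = 3.31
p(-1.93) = 0.26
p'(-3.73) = 30.28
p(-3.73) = -27.06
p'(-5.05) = 62.41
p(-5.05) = -87.09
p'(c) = (c - 2)*(c + 1) + (c - 2)*(c + 2) + (c + 1)*(c + 2) = 3*c^2 + 2*c - 4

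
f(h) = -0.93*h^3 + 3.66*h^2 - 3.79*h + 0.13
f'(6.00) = -60.31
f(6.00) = -91.73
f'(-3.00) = -50.86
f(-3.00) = 69.55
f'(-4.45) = -91.61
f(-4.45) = 171.43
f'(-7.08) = -195.47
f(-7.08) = 540.48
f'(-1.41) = -19.66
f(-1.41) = 15.36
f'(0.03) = -3.57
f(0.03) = 0.02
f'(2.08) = -0.64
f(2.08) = -0.29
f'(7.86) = -118.62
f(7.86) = -255.14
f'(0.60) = -0.40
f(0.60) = -1.03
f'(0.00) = -3.79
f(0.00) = 0.13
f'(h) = -2.79*h^2 + 7.32*h - 3.79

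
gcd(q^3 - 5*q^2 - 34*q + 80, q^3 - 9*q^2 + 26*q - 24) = q - 2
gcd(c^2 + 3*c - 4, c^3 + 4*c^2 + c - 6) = c - 1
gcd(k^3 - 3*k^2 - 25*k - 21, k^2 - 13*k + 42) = k - 7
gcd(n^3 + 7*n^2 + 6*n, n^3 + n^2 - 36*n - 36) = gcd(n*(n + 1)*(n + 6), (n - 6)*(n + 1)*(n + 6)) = n^2 + 7*n + 6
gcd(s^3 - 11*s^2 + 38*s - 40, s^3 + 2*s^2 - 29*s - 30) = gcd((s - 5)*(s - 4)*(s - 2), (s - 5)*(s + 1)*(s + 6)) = s - 5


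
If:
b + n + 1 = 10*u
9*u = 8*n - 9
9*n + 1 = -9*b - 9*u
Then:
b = -1115/792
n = 107/88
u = 8/99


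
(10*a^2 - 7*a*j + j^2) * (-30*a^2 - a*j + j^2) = -300*a^4 + 200*a^3*j - 13*a^2*j^2 - 8*a*j^3 + j^4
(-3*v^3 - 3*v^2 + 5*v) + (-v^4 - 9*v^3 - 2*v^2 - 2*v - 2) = -v^4 - 12*v^3 - 5*v^2 + 3*v - 2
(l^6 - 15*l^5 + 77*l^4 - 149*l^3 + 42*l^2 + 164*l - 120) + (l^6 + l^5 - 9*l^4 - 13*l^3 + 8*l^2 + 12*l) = 2*l^6 - 14*l^5 + 68*l^4 - 162*l^3 + 50*l^2 + 176*l - 120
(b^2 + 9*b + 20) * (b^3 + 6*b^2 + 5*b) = b^5 + 15*b^4 + 79*b^3 + 165*b^2 + 100*b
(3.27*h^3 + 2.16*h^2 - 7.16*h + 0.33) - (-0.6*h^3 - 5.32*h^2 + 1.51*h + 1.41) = 3.87*h^3 + 7.48*h^2 - 8.67*h - 1.08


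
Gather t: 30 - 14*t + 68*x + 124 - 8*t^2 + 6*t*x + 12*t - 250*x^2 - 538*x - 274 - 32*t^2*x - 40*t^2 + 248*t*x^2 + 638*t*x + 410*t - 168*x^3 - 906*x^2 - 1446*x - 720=t^2*(-32*x - 48) + t*(248*x^2 + 644*x + 408) - 168*x^3 - 1156*x^2 - 1916*x - 840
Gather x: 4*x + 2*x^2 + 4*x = 2*x^2 + 8*x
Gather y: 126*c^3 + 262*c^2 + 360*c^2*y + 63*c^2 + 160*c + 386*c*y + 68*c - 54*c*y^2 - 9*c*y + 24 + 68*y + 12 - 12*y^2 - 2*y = 126*c^3 + 325*c^2 + 228*c + y^2*(-54*c - 12) + y*(360*c^2 + 377*c + 66) + 36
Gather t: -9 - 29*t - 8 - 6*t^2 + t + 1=-6*t^2 - 28*t - 16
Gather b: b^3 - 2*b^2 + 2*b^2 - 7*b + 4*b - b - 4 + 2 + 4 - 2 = b^3 - 4*b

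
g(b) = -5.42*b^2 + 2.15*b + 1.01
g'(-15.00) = 164.75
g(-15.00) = -1250.74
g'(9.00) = -95.41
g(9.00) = -418.66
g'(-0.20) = 4.32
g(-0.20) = 0.36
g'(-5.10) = 57.43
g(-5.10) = -150.93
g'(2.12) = -20.83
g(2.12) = -18.79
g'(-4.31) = 48.87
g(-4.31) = -108.94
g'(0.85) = -7.06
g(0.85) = -1.08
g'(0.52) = -3.49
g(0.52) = 0.66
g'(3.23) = -32.86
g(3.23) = -48.59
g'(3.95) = -40.67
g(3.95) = -75.06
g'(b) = 2.15 - 10.84*b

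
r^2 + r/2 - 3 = (r - 3/2)*(r + 2)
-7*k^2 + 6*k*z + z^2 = (-k + z)*(7*k + z)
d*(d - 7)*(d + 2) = d^3 - 5*d^2 - 14*d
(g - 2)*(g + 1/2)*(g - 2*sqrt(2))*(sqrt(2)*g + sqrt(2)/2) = sqrt(2)*g^4 - 4*g^3 - sqrt(2)*g^3 - 7*sqrt(2)*g^2/4 + 4*g^2 - sqrt(2)*g/2 + 7*g + 2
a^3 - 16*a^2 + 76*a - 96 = (a - 8)*(a - 6)*(a - 2)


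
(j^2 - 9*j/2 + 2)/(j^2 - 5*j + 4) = (j - 1/2)/(j - 1)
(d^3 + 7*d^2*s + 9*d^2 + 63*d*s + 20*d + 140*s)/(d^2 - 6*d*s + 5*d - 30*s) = (-d^2 - 7*d*s - 4*d - 28*s)/(-d + 6*s)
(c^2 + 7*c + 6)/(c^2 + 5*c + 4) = (c + 6)/(c + 4)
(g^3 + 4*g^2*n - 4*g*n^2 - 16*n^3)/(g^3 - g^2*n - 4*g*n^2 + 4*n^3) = (g + 4*n)/(g - n)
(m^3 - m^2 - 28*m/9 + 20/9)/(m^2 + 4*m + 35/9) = (3*m^2 - 8*m + 4)/(3*m + 7)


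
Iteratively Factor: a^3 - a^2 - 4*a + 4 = (a - 2)*(a^2 + a - 2) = (a - 2)*(a - 1)*(a + 2)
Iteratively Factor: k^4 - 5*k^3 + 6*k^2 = (k - 3)*(k^3 - 2*k^2) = k*(k - 3)*(k^2 - 2*k) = k^2*(k - 3)*(k - 2)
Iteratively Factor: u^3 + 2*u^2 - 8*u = (u - 2)*(u^2 + 4*u) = (u - 2)*(u + 4)*(u)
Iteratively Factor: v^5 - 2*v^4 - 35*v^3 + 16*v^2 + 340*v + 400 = (v + 2)*(v^4 - 4*v^3 - 27*v^2 + 70*v + 200) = (v + 2)*(v + 4)*(v^3 - 8*v^2 + 5*v + 50) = (v + 2)^2*(v + 4)*(v^2 - 10*v + 25) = (v - 5)*(v + 2)^2*(v + 4)*(v - 5)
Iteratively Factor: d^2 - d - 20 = (d + 4)*(d - 5)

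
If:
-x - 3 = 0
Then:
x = -3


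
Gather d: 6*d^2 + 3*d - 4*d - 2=6*d^2 - d - 2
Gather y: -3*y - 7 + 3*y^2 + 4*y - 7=3*y^2 + y - 14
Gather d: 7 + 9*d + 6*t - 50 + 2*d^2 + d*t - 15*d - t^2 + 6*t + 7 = 2*d^2 + d*(t - 6) - t^2 + 12*t - 36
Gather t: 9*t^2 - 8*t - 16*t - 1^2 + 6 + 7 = 9*t^2 - 24*t + 12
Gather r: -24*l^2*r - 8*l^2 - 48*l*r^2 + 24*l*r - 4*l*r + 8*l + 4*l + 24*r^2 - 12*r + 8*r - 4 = -8*l^2 + 12*l + r^2*(24 - 48*l) + r*(-24*l^2 + 20*l - 4) - 4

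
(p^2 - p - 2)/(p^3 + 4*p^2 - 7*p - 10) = 1/(p + 5)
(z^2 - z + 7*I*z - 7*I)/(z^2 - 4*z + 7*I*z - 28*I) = (z - 1)/(z - 4)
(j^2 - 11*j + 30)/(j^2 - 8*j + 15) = (j - 6)/(j - 3)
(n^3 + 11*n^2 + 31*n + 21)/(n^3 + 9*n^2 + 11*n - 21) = (n + 1)/(n - 1)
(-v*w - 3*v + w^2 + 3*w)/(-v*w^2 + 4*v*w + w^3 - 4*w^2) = (w + 3)/(w*(w - 4))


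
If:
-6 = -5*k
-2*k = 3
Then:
No Solution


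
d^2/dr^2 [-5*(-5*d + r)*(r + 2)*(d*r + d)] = 10*d*(5*d - 3*r - 3)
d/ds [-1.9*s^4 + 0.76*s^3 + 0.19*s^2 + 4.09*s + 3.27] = -7.6*s^3 + 2.28*s^2 + 0.38*s + 4.09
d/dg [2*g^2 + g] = 4*g + 1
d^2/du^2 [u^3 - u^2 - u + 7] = 6*u - 2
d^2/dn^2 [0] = 0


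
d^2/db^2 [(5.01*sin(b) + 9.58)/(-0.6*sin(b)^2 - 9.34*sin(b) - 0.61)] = (1.80359999999999*sin(b)^5 - 14.2808400000001*sin(b)^4 + 146.4498*sin(b)^3 + 772.455154*sin(b)^2 - 363.832830999999*sin(b) - 1607.333588)/(0.6*sin(b)^2 + 9.34*sin(b) + 0.61)^3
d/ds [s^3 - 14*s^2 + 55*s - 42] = 3*s^2 - 28*s + 55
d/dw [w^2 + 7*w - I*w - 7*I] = 2*w + 7 - I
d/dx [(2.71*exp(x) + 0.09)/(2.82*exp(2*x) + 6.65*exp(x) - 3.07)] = (-(2.71*exp(x) + 0.09)*(5.64*exp(x) + 6.65) + 7.6422*exp(2*x) + 18.0215*exp(x) - 8.3197)*exp(x)/(2.82*exp(2*x) + 6.65*exp(x) - 3.07)^2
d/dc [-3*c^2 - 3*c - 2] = -6*c - 3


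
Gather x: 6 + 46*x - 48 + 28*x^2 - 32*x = 28*x^2 + 14*x - 42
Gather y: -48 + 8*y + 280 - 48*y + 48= 280 - 40*y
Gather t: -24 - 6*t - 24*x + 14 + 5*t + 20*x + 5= -t - 4*x - 5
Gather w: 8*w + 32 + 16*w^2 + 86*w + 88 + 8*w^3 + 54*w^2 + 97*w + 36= 8*w^3 + 70*w^2 + 191*w + 156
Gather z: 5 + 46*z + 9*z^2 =9*z^2 + 46*z + 5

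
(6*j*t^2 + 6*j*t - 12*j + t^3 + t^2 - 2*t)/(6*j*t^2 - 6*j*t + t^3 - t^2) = (t + 2)/t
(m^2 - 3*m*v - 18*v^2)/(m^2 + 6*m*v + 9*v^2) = (m - 6*v)/(m + 3*v)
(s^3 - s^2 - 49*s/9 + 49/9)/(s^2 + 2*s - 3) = (s^2 - 49/9)/(s + 3)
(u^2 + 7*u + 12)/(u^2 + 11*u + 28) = (u + 3)/(u + 7)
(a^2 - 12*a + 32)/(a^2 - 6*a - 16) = (a - 4)/(a + 2)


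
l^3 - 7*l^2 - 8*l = l*(l - 8)*(l + 1)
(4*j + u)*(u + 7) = 4*j*u + 28*j + u^2 + 7*u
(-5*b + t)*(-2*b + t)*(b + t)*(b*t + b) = 10*b^4*t + 10*b^4 + 3*b^3*t^2 + 3*b^3*t - 6*b^2*t^3 - 6*b^2*t^2 + b*t^4 + b*t^3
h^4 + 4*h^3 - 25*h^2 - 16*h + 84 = (h - 3)*(h - 2)*(h + 2)*(h + 7)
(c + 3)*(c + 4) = c^2 + 7*c + 12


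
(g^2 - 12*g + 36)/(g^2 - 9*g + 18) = (g - 6)/(g - 3)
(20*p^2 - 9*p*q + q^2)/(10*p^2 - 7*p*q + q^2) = (4*p - q)/(2*p - q)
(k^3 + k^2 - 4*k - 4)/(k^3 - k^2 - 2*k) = (k + 2)/k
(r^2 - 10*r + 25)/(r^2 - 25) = (r - 5)/(r + 5)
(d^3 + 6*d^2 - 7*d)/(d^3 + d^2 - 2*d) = (d + 7)/(d + 2)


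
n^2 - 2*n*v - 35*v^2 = (n - 7*v)*(n + 5*v)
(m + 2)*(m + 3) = m^2 + 5*m + 6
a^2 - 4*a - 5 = (a - 5)*(a + 1)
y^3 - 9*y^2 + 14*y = y*(y - 7)*(y - 2)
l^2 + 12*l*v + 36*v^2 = (l + 6*v)^2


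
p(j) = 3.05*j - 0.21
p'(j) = 3.05000000000000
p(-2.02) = -6.37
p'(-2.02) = 3.05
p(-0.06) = -0.39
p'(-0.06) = 3.05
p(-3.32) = -10.34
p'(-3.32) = 3.05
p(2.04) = 6.01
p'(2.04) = 3.05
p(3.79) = 11.35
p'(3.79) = 3.05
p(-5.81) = -17.93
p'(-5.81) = 3.05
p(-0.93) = -3.05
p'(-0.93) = 3.05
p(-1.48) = -4.72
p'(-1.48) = 3.05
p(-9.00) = -27.66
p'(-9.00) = 3.05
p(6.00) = 18.09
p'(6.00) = 3.05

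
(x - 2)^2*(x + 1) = x^3 - 3*x^2 + 4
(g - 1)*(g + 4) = g^2 + 3*g - 4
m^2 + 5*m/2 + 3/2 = (m + 1)*(m + 3/2)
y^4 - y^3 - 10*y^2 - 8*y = y*(y - 4)*(y + 1)*(y + 2)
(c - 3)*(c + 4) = c^2 + c - 12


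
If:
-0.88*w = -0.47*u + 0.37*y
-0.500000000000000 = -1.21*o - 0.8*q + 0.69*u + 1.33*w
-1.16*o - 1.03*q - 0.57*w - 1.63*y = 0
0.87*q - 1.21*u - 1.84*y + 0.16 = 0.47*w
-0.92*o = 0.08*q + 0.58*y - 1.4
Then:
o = 2.27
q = -1.33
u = 0.44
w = 0.66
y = -1.00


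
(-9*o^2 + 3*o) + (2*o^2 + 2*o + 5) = -7*o^2 + 5*o + 5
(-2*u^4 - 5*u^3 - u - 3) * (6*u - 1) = -12*u^5 - 28*u^4 + 5*u^3 - 6*u^2 - 17*u + 3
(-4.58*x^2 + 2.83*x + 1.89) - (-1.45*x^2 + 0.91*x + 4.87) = -3.13*x^2 + 1.92*x - 2.98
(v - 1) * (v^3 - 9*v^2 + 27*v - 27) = v^4 - 10*v^3 + 36*v^2 - 54*v + 27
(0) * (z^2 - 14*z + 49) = 0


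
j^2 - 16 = (j - 4)*(j + 4)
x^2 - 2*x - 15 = (x - 5)*(x + 3)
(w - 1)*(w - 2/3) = w^2 - 5*w/3 + 2/3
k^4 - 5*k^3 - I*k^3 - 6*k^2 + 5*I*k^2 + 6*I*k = k*(k - 6)*(k + 1)*(k - I)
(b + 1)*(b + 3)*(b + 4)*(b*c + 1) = b^4*c + 8*b^3*c + b^3 + 19*b^2*c + 8*b^2 + 12*b*c + 19*b + 12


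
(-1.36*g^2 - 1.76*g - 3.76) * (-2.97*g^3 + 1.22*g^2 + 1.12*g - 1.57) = 4.0392*g^5 + 3.568*g^4 + 7.4968*g^3 - 4.4232*g^2 - 1.448*g + 5.9032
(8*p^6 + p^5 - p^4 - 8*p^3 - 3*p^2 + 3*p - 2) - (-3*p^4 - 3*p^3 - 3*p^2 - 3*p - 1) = 8*p^6 + p^5 + 2*p^4 - 5*p^3 + 6*p - 1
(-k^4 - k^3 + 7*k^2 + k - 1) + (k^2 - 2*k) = -k^4 - k^3 + 8*k^2 - k - 1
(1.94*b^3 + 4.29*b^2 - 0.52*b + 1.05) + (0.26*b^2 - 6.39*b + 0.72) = 1.94*b^3 + 4.55*b^2 - 6.91*b + 1.77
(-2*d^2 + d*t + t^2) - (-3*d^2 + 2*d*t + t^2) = d^2 - d*t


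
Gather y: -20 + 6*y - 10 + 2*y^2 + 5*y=2*y^2 + 11*y - 30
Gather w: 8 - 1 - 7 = 0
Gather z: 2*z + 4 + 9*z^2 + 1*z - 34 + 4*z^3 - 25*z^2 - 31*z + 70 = 4*z^3 - 16*z^2 - 28*z + 40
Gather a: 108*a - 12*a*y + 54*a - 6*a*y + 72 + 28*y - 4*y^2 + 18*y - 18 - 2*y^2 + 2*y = a*(162 - 18*y) - 6*y^2 + 48*y + 54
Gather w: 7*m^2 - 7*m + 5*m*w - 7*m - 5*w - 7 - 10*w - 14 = 7*m^2 - 14*m + w*(5*m - 15) - 21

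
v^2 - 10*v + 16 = (v - 8)*(v - 2)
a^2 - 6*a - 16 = (a - 8)*(a + 2)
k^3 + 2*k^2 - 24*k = k*(k - 4)*(k + 6)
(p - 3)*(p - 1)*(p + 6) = p^3 + 2*p^2 - 21*p + 18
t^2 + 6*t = t*(t + 6)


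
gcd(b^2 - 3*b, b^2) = b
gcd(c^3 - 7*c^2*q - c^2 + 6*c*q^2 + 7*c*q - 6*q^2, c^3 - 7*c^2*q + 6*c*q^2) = c^2 - 7*c*q + 6*q^2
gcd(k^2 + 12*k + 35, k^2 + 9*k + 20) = k + 5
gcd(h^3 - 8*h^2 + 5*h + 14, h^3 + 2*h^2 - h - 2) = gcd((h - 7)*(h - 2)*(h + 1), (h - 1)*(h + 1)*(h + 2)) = h + 1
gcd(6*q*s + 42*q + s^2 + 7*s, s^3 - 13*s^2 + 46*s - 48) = 1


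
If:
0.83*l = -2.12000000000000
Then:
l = -2.55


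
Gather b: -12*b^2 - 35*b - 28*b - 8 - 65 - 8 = -12*b^2 - 63*b - 81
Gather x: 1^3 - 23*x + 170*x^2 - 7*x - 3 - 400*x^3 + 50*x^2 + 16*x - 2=-400*x^3 + 220*x^2 - 14*x - 4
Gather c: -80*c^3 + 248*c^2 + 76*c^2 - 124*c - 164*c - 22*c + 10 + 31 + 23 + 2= -80*c^3 + 324*c^2 - 310*c + 66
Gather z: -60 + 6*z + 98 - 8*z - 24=14 - 2*z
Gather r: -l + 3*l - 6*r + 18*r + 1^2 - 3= 2*l + 12*r - 2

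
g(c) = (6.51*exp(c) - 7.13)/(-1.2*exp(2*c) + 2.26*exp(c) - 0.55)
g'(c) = (6.51*exp(c) - 7.13)*(2.4*exp(2*c) - 2.26*exp(c))/(-1.2*exp(2*c) + 2.26*exp(c) - 0.55)^2 + 6.51*exp(c)/(-1.2*exp(2*c) + 2.26*exp(c) - 0.55) = (7.812*exp(2*c) - 17.112*exp(c) + 12.5333)*exp(c)/(1.44*exp(4*c) - 5.424*exp(3*c) + 6.4276*exp(2*c) - 2.486*exp(c) + 0.3025)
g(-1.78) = 29.71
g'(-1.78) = 40.39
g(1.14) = -2.54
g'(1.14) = 4.07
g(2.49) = -0.48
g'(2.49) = 0.52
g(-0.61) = -11.10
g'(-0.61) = 28.74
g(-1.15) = -111.92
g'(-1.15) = 1219.31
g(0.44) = 45.10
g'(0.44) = 1708.02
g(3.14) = -0.24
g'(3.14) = 0.25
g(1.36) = -1.83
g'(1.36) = 2.53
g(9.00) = 0.00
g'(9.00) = 0.00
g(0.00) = -1.22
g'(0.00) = 12.43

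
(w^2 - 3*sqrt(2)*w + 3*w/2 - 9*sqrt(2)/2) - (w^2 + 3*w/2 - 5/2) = -3*sqrt(2)*w - 9*sqrt(2)/2 + 5/2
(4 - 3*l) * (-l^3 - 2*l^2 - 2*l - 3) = 3*l^4 + 2*l^3 - 2*l^2 + l - 12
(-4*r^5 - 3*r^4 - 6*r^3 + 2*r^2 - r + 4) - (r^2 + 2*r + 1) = -4*r^5 - 3*r^4 - 6*r^3 + r^2 - 3*r + 3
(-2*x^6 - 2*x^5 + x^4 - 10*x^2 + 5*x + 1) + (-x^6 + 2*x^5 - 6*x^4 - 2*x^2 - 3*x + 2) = -3*x^6 - 5*x^4 - 12*x^2 + 2*x + 3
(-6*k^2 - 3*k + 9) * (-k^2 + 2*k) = 6*k^4 - 9*k^3 - 15*k^2 + 18*k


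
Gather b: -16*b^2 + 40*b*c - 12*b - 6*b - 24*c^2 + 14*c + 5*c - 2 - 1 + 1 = -16*b^2 + b*(40*c - 18) - 24*c^2 + 19*c - 2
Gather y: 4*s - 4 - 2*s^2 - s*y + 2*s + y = -2*s^2 + 6*s + y*(1 - s) - 4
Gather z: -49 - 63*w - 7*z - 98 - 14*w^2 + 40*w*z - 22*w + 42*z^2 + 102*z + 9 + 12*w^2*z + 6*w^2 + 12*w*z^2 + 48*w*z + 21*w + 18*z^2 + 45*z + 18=-8*w^2 - 64*w + z^2*(12*w + 60) + z*(12*w^2 + 88*w + 140) - 120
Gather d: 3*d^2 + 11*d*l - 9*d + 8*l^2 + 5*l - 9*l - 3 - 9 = 3*d^2 + d*(11*l - 9) + 8*l^2 - 4*l - 12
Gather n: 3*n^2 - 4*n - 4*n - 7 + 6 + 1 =3*n^2 - 8*n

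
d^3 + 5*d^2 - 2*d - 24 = (d - 2)*(d + 3)*(d + 4)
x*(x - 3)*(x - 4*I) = x^3 - 3*x^2 - 4*I*x^2 + 12*I*x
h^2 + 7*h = h*(h + 7)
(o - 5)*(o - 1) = o^2 - 6*o + 5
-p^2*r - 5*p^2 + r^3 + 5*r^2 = (-p + r)*(p + r)*(r + 5)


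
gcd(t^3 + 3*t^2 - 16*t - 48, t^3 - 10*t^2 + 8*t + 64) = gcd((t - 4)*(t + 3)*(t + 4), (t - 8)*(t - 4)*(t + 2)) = t - 4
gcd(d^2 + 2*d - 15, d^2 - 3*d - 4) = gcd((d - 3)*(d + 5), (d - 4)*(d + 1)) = 1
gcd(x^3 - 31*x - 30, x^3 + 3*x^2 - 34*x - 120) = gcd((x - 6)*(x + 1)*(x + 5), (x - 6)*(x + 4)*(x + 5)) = x^2 - x - 30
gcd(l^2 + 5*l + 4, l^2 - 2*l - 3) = l + 1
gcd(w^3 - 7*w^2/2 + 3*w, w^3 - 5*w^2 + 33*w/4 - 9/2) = w^2 - 7*w/2 + 3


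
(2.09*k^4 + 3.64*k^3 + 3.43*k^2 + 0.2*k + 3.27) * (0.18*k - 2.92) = 0.3762*k^5 - 5.4476*k^4 - 10.0114*k^3 - 9.9796*k^2 + 0.00460000000000005*k - 9.5484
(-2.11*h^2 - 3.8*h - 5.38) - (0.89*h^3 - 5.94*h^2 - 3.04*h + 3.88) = -0.89*h^3 + 3.83*h^2 - 0.76*h - 9.26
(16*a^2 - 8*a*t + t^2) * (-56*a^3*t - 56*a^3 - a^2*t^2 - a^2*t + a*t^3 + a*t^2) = -896*a^5*t - 896*a^5 + 432*a^4*t^2 + 432*a^4*t - 32*a^3*t^3 - 32*a^3*t^2 - 9*a^2*t^4 - 9*a^2*t^3 + a*t^5 + a*t^4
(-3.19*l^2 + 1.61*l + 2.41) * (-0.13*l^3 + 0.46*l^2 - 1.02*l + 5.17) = 0.4147*l^5 - 1.6767*l^4 + 3.6811*l^3 - 17.0259*l^2 + 5.8655*l + 12.4597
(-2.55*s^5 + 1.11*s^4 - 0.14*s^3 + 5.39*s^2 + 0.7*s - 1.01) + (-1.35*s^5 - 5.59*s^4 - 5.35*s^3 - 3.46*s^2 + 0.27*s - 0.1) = -3.9*s^5 - 4.48*s^4 - 5.49*s^3 + 1.93*s^2 + 0.97*s - 1.11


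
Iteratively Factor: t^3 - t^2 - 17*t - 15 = (t + 1)*(t^2 - 2*t - 15) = (t + 1)*(t + 3)*(t - 5)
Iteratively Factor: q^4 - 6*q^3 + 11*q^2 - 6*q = (q - 2)*(q^3 - 4*q^2 + 3*q) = (q - 2)*(q - 1)*(q^2 - 3*q) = q*(q - 2)*(q - 1)*(q - 3)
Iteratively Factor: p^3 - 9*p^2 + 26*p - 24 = (p - 2)*(p^2 - 7*p + 12) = (p - 4)*(p - 2)*(p - 3)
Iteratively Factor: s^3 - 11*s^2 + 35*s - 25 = (s - 5)*(s^2 - 6*s + 5) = (s - 5)*(s - 1)*(s - 5)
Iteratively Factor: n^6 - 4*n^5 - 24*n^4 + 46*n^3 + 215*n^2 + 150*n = (n + 1)*(n^5 - 5*n^4 - 19*n^3 + 65*n^2 + 150*n) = n*(n + 1)*(n^4 - 5*n^3 - 19*n^2 + 65*n + 150) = n*(n - 5)*(n + 1)*(n^3 - 19*n - 30) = n*(n - 5)*(n + 1)*(n + 2)*(n^2 - 2*n - 15) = n*(n - 5)^2*(n + 1)*(n + 2)*(n + 3)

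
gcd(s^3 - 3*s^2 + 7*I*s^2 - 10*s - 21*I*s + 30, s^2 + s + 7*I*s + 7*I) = 1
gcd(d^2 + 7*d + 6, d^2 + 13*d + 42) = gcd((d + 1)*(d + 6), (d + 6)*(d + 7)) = d + 6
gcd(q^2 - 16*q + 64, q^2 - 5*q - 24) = q - 8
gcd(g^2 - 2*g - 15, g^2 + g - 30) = g - 5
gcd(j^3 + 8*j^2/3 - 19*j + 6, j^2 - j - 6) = j - 3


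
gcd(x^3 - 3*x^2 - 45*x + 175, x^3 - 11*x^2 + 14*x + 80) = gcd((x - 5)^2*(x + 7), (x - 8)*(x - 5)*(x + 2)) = x - 5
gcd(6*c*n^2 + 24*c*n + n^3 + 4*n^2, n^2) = n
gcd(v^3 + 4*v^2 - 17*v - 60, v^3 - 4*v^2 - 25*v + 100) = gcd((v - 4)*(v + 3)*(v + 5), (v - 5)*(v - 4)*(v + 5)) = v^2 + v - 20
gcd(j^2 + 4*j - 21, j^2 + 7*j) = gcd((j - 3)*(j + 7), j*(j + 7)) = j + 7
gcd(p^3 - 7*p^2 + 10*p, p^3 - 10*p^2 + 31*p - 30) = p^2 - 7*p + 10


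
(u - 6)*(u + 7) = u^2 + u - 42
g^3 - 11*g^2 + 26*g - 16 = (g - 8)*(g - 2)*(g - 1)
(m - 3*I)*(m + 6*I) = m^2 + 3*I*m + 18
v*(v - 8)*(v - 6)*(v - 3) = v^4 - 17*v^3 + 90*v^2 - 144*v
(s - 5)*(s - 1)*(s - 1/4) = s^3 - 25*s^2/4 + 13*s/2 - 5/4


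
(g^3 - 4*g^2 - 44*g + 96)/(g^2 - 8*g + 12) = (g^2 - 2*g - 48)/(g - 6)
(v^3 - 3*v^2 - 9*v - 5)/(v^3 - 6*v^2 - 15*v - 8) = (v - 5)/(v - 8)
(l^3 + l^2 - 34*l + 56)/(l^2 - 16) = (l^2 + 5*l - 14)/(l + 4)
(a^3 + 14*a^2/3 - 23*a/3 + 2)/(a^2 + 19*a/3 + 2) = (3*a^2 - 4*a + 1)/(3*a + 1)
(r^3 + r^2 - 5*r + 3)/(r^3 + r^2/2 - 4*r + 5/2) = 2*(r + 3)/(2*r + 5)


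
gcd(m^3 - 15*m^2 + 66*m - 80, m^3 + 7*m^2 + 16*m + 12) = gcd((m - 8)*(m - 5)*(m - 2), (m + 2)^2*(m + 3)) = 1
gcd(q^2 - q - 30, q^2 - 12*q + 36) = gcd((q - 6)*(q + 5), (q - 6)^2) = q - 6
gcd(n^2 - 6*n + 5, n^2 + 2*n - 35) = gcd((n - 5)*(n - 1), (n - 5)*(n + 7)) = n - 5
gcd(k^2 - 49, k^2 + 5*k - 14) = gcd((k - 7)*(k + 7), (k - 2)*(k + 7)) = k + 7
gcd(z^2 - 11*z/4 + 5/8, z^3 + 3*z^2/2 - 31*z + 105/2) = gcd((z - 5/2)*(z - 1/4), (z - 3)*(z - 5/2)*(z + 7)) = z - 5/2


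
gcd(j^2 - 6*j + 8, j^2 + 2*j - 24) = j - 4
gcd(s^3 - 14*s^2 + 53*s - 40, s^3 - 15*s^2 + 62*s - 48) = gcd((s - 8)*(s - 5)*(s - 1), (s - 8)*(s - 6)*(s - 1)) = s^2 - 9*s + 8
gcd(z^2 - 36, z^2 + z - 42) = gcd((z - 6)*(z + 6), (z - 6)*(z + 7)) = z - 6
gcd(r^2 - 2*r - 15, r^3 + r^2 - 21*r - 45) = r^2 - 2*r - 15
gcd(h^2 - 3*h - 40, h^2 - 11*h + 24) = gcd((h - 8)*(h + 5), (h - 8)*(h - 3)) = h - 8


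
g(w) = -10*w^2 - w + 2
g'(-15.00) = 299.00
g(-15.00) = -2233.00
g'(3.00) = -61.00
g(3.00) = -91.00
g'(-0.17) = 2.40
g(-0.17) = 1.88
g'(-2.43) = 47.60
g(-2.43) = -54.62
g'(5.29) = -106.80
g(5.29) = -283.13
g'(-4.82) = 95.40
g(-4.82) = -225.50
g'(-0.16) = 2.20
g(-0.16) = 1.90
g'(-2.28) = 44.60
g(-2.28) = -47.70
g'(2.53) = -51.60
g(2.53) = -64.54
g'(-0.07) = 0.40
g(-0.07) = 2.02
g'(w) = -20*w - 1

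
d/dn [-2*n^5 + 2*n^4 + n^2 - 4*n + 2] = -10*n^4 + 8*n^3 + 2*n - 4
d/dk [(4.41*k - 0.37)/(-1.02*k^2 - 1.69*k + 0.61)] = (4.4982*k^2 - 0.7548*k + 2.0648)/(1.0404*k^4 + 3.4476*k^3 + 1.6117*k^2 - 2.0618*k + 0.3721)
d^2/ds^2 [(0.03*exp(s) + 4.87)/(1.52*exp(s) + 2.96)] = (11.116672*exp(s) - 21.648256)*exp(s)/(3.511808*exp(3*s) + 20.516352*exp(2*s) + 39.952896*exp(s) + 25.934336)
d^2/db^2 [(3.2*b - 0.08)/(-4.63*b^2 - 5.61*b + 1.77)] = (-(3.2*b - 0.08)*(9.26*b + 5.61)*(18.52*b + 11.22) + (88.896*b + 35.1632)*(4.63*b^2 + 5.61*b - 1.77))/(4.63*b^2 + 5.61*b - 1.77)^3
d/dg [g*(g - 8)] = 2*g - 8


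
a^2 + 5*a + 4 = (a + 1)*(a + 4)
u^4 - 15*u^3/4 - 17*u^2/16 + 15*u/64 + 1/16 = (u - 4)*(u - 1/4)*(u + 1/4)^2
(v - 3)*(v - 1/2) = v^2 - 7*v/2 + 3/2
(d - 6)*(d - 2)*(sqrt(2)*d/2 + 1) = sqrt(2)*d^3/2 - 4*sqrt(2)*d^2 + d^2 - 8*d + 6*sqrt(2)*d + 12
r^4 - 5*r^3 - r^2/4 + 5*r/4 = r*(r - 5)*(r - 1/2)*(r + 1/2)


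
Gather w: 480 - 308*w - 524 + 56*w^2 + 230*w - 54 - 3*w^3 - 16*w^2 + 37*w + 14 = -3*w^3 + 40*w^2 - 41*w - 84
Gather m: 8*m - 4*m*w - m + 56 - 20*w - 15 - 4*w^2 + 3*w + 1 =m*(7 - 4*w) - 4*w^2 - 17*w + 42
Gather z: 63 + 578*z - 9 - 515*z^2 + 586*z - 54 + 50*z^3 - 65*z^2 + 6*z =50*z^3 - 580*z^2 + 1170*z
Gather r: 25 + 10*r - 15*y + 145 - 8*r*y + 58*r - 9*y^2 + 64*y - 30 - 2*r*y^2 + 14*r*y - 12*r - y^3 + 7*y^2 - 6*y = r*(-2*y^2 + 6*y + 56) - y^3 - 2*y^2 + 43*y + 140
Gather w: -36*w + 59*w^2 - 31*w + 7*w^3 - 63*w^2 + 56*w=7*w^3 - 4*w^2 - 11*w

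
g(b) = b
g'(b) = 1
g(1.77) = 1.77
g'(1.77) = 1.00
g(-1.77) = -1.77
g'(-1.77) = 1.00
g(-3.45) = -3.45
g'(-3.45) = 1.00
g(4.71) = 4.71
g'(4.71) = 1.00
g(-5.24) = -5.24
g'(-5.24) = 1.00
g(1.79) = 1.79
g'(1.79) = 1.00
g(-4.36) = -4.36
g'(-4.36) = 1.00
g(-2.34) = -2.34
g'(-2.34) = 1.00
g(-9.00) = -9.00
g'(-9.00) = 1.00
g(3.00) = 3.00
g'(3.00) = 1.00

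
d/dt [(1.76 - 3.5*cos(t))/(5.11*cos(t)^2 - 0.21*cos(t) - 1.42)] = (-17.885*cos(t)^2 + 17.9872*cos(t) - 5.3396)*sin(t)/(26.1121*cos(t)^4 - 2.1462*cos(t)^3 - 14.4683*cos(t)^2 + 0.5964*cos(t) + 2.0164)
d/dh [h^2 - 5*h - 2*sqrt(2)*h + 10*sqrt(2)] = 2*h - 5 - 2*sqrt(2)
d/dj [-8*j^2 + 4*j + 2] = 4 - 16*j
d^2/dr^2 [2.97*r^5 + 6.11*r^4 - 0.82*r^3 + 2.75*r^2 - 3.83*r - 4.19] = 59.4*r^3 + 73.32*r^2 - 4.92*r + 5.5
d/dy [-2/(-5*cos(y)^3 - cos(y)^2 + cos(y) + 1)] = 2*(15*cos(y)^2 + 2*cos(y) - 1)*sin(y)/(5*cos(y)^3 + cos(y)^2 - cos(y) - 1)^2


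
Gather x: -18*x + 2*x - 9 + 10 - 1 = -16*x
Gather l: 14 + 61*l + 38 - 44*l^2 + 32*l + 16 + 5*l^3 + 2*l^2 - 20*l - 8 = 5*l^3 - 42*l^2 + 73*l + 60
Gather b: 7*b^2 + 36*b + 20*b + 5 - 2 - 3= 7*b^2 + 56*b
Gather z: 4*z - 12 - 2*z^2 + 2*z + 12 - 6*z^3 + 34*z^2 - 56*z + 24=-6*z^3 + 32*z^2 - 50*z + 24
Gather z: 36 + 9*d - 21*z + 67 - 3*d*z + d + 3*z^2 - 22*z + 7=10*d + 3*z^2 + z*(-3*d - 43) + 110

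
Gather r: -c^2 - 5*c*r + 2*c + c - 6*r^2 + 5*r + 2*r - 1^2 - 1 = -c^2 + 3*c - 6*r^2 + r*(7 - 5*c) - 2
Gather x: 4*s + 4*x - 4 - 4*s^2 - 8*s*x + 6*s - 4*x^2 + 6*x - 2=-4*s^2 + 10*s - 4*x^2 + x*(10 - 8*s) - 6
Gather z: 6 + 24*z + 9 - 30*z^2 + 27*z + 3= -30*z^2 + 51*z + 18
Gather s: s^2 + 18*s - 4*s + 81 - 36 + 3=s^2 + 14*s + 48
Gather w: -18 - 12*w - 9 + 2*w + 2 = -10*w - 25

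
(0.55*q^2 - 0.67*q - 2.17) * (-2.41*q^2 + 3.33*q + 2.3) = -1.3255*q^4 + 3.4462*q^3 + 4.2636*q^2 - 8.7671*q - 4.991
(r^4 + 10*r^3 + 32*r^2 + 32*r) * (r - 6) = r^5 + 4*r^4 - 28*r^3 - 160*r^2 - 192*r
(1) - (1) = 0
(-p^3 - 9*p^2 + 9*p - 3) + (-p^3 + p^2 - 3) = -2*p^3 - 8*p^2 + 9*p - 6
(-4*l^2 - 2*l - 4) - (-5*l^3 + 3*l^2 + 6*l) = 5*l^3 - 7*l^2 - 8*l - 4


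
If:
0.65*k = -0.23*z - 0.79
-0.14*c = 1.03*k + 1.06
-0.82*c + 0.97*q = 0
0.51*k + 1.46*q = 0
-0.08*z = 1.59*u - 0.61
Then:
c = 0.45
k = -1.09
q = 0.38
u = 0.40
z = -0.35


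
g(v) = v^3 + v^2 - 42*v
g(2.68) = -86.13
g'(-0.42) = -42.31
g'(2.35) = -20.73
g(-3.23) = 112.39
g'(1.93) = -26.97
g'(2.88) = -11.36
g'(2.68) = -15.09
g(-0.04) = 1.68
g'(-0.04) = -42.08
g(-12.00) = -1080.00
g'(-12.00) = 366.00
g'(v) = 3*v^2 + 2*v - 42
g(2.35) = -80.20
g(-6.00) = 72.00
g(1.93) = -70.15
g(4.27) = -83.25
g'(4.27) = 21.24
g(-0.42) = 17.74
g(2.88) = -88.78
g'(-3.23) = -17.16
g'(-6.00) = 54.00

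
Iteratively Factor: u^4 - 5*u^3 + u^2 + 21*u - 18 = (u - 3)*(u^3 - 2*u^2 - 5*u + 6) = (u - 3)*(u + 2)*(u^2 - 4*u + 3) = (u - 3)*(u - 1)*(u + 2)*(u - 3)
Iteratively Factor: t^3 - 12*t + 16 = (t - 2)*(t^2 + 2*t - 8) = (t - 2)^2*(t + 4)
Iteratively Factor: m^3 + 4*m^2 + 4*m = (m)*(m^2 + 4*m + 4) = m*(m + 2)*(m + 2)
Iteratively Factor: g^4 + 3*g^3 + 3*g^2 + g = (g + 1)*(g^3 + 2*g^2 + g) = (g + 1)^2*(g^2 + g) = g*(g + 1)^2*(g + 1)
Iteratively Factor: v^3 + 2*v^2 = (v + 2)*(v^2) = v*(v + 2)*(v)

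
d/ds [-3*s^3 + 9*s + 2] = 9 - 9*s^2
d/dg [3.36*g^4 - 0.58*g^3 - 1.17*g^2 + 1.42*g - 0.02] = 13.44*g^3 - 1.74*g^2 - 2.34*g + 1.42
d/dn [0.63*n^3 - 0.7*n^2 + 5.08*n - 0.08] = 1.89*n^2 - 1.4*n + 5.08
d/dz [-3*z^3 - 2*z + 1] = -9*z^2 - 2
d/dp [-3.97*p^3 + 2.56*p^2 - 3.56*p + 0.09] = -11.91*p^2 + 5.12*p - 3.56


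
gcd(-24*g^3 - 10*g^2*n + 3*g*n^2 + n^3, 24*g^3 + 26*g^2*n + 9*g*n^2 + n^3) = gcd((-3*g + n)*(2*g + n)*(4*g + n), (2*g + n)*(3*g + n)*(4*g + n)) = 8*g^2 + 6*g*n + n^2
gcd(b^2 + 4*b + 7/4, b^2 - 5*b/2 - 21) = b + 7/2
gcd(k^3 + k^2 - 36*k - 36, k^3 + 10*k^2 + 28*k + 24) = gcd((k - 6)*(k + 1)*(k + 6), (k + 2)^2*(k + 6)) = k + 6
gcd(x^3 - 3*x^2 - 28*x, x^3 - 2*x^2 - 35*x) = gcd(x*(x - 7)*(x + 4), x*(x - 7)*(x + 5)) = x^2 - 7*x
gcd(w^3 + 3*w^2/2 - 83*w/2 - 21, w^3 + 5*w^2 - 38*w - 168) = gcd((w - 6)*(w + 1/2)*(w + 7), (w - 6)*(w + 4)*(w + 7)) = w^2 + w - 42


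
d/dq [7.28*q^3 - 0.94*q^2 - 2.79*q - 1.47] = 21.84*q^2 - 1.88*q - 2.79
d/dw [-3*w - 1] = -3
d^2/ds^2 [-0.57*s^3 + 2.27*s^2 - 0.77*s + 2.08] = 4.54 - 3.42*s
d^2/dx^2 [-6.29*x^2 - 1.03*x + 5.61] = -12.5800000000000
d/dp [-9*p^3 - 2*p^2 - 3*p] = -27*p^2 - 4*p - 3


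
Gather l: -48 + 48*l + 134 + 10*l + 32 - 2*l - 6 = 56*l + 112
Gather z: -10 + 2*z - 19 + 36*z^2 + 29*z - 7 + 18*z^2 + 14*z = 54*z^2 + 45*z - 36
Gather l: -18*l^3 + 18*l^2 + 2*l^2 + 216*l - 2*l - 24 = -18*l^3 + 20*l^2 + 214*l - 24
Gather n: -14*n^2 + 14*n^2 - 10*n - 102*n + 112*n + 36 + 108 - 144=0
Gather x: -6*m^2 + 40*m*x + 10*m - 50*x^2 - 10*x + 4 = -6*m^2 + 10*m - 50*x^2 + x*(40*m - 10) + 4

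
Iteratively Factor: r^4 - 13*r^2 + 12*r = (r - 1)*(r^3 + r^2 - 12*r) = (r - 1)*(r + 4)*(r^2 - 3*r) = r*(r - 1)*(r + 4)*(r - 3)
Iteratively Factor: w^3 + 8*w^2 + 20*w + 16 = (w + 2)*(w^2 + 6*w + 8) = (w + 2)*(w + 4)*(w + 2)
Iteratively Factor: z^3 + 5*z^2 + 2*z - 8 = (z - 1)*(z^2 + 6*z + 8) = (z - 1)*(z + 2)*(z + 4)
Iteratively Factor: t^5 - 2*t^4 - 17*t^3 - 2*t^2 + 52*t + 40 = (t + 1)*(t^4 - 3*t^3 - 14*t^2 + 12*t + 40) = (t + 1)*(t + 2)*(t^3 - 5*t^2 - 4*t + 20) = (t + 1)*(t + 2)^2*(t^2 - 7*t + 10) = (t - 5)*(t + 1)*(t + 2)^2*(t - 2)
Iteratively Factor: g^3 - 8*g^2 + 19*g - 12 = (g - 4)*(g^2 - 4*g + 3) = (g - 4)*(g - 3)*(g - 1)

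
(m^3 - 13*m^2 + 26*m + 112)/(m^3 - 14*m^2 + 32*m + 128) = (m - 7)/(m - 8)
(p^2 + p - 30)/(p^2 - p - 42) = (p - 5)/(p - 7)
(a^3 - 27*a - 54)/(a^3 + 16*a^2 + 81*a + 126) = (a^2 - 3*a - 18)/(a^2 + 13*a + 42)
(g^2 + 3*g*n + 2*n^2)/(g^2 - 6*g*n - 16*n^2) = (g + n)/(g - 8*n)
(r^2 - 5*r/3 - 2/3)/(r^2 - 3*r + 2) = (r + 1/3)/(r - 1)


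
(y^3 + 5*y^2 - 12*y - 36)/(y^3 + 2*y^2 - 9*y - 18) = (y + 6)/(y + 3)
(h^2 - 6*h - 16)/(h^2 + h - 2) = (h - 8)/(h - 1)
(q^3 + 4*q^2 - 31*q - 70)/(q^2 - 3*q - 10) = q + 7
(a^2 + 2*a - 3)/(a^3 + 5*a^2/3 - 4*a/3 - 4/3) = 3*(a + 3)/(3*a^2 + 8*a + 4)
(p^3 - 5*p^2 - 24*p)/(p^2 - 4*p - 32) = p*(p + 3)/(p + 4)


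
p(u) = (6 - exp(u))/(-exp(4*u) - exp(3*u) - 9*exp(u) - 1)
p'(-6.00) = 0.13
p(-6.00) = -5.87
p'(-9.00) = 0.01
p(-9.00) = -5.99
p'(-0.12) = 0.69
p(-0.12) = -0.50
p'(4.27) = -0.00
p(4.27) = 0.00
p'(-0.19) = 0.72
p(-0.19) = -0.55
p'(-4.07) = 0.71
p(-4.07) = -5.19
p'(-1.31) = 1.28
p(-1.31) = -1.66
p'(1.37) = 0.03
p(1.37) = -0.01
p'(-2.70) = 1.44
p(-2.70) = -3.70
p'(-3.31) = 1.14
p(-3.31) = -4.49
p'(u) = (6 - exp(u))*(4*exp(4*u) + 3*exp(3*u) + 9*exp(u))/(-exp(4*u) - exp(3*u) - 9*exp(u) - 1)^2 - exp(u)/(-exp(4*u) - exp(3*u) - 9*exp(u) - 1)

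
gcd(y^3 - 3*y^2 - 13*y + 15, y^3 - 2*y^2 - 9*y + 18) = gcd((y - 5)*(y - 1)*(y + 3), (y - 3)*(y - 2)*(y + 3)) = y + 3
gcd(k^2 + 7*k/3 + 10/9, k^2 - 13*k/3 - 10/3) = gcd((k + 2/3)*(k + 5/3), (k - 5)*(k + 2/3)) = k + 2/3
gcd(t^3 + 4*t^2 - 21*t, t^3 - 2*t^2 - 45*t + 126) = t^2 + 4*t - 21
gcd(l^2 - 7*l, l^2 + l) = l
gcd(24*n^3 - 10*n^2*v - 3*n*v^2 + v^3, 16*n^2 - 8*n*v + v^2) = -4*n + v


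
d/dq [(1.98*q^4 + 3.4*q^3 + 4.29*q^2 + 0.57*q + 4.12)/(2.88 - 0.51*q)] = (-3.0294*q^4 + 19.3416*q^3 + 27.1881*q^2 + 24.7104*q + 3.7428)/(0.2601*q^2 - 2.9376*q + 8.2944)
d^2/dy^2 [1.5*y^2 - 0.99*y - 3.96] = 3.00000000000000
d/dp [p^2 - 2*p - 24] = 2*p - 2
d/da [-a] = -1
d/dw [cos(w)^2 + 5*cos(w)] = -(2*cos(w) + 5)*sin(w)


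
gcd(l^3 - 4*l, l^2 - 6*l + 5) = 1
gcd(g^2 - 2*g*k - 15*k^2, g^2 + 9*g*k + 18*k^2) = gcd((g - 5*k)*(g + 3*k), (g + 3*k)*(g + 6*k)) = g + 3*k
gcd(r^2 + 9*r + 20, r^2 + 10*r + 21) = 1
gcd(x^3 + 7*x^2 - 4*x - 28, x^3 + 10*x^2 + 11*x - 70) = x^2 + 5*x - 14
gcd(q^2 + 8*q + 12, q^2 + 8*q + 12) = q^2 + 8*q + 12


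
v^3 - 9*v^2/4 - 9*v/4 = v*(v - 3)*(v + 3/4)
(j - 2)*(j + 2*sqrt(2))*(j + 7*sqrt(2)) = j^3 - 2*j^2 + 9*sqrt(2)*j^2 - 18*sqrt(2)*j + 28*j - 56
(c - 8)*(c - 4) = c^2 - 12*c + 32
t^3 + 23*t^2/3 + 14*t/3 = t*(t + 2/3)*(t + 7)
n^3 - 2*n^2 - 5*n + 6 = (n - 3)*(n - 1)*(n + 2)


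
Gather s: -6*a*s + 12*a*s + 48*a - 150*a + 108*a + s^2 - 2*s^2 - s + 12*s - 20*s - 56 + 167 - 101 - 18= 6*a - s^2 + s*(6*a - 9) - 8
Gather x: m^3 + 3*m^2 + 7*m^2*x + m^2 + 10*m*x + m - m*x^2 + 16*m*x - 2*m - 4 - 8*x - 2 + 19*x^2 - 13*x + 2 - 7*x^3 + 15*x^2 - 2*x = m^3 + 4*m^2 - m - 7*x^3 + x^2*(34 - m) + x*(7*m^2 + 26*m - 23) - 4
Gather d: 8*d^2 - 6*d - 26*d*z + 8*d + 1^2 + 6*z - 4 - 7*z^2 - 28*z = 8*d^2 + d*(2 - 26*z) - 7*z^2 - 22*z - 3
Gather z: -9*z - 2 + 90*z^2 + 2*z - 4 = 90*z^2 - 7*z - 6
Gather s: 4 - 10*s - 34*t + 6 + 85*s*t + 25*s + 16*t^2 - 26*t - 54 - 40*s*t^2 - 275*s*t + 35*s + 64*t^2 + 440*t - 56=s*(-40*t^2 - 190*t + 50) + 80*t^2 + 380*t - 100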